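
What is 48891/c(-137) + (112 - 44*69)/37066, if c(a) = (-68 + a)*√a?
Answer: -34/431 + 48891*I*√137/28085 ≈ -0.078886 + 20.376*I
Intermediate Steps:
c(a) = √a*(-68 + a)
48891/c(-137) + (112 - 44*69)/37066 = 48891/((√(-137)*(-68 - 137))) + (112 - 44*69)/37066 = 48891/(((I*√137)*(-205))) + (112 - 3036)*(1/37066) = 48891/((-205*I*√137)) - 2924*1/37066 = 48891*(I*√137/28085) - 34/431 = 48891*I*√137/28085 - 34/431 = -34/431 + 48891*I*√137/28085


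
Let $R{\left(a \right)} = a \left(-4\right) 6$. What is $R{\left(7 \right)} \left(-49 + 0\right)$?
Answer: $8232$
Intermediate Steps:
$R{\left(a \right)} = - 24 a$ ($R{\left(a \right)} = - 4 a 6 = - 24 a$)
$R{\left(7 \right)} \left(-49 + 0\right) = \left(-24\right) 7 \left(-49 + 0\right) = \left(-168\right) \left(-49\right) = 8232$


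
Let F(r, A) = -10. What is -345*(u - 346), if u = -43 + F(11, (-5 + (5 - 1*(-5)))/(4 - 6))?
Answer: 137655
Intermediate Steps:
u = -53 (u = -43 - 10 = -53)
-345*(u - 346) = -345*(-53 - 346) = -345*(-399) = 137655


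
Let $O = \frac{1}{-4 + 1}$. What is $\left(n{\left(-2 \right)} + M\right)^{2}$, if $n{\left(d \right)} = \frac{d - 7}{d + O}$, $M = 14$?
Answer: $\frac{15625}{49} \approx 318.88$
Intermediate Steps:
$O = - \frac{1}{3}$ ($O = \frac{1}{-3} = - \frac{1}{3} \approx -0.33333$)
$n{\left(d \right)} = \frac{-7 + d}{- \frac{1}{3} + d}$ ($n{\left(d \right)} = \frac{d - 7}{d - \frac{1}{3}} = \frac{-7 + d}{- \frac{1}{3} + d}$)
$\left(n{\left(-2 \right)} + M\right)^{2} = \left(\frac{3 \left(-7 - 2\right)}{-1 + 3 \left(-2\right)} + 14\right)^{2} = \left(3 \frac{1}{-1 - 6} \left(-9\right) + 14\right)^{2} = \left(3 \frac{1}{-7} \left(-9\right) + 14\right)^{2} = \left(3 \left(- \frac{1}{7}\right) \left(-9\right) + 14\right)^{2} = \left(\frac{27}{7} + 14\right)^{2} = \left(\frac{125}{7}\right)^{2} = \frac{15625}{49}$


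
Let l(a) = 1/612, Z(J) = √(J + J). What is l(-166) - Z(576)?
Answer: 1/612 - 24*√2 ≈ -33.940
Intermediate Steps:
Z(J) = √2*√J (Z(J) = √(2*J) = √2*√J)
l(a) = 1/612
l(-166) - Z(576) = 1/612 - √2*√576 = 1/612 - √2*24 = 1/612 - 24*√2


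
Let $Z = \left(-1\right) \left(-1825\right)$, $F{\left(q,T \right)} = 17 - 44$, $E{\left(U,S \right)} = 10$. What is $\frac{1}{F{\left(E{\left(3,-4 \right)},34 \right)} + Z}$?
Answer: $\frac{1}{1798} \approx 0.00055617$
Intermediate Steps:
$F{\left(q,T \right)} = -27$ ($F{\left(q,T \right)} = 17 - 44 = -27$)
$Z = 1825$
$\frac{1}{F{\left(E{\left(3,-4 \right)},34 \right)} + Z} = \frac{1}{-27 + 1825} = \frac{1}{1798}$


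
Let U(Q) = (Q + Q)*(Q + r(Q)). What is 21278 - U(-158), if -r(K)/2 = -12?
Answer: -21066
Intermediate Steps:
r(K) = 24 (r(K) = -2*(-12) = 24)
U(Q) = 2*Q*(24 + Q) (U(Q) = (Q + Q)*(Q + 24) = (2*Q)*(24 + Q) = 2*Q*(24 + Q))
21278 - U(-158) = 21278 - 2*(-158)*(24 - 158) = 21278 - 2*(-158)*(-134) = 21278 - 1*42344 = 21278 - 42344 = -21066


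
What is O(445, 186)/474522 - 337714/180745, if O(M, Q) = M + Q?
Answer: -160138672613/85767478890 ≈ -1.8671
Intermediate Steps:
O(445, 186)/474522 - 337714/180745 = (445 + 186)/474522 - 337714/180745 = 631*(1/474522) - 337714*1/180745 = 631/474522 - 337714/180745 = -160138672613/85767478890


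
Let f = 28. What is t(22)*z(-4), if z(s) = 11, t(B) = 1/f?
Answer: 11/28 ≈ 0.39286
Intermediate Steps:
t(B) = 1/28
t(22)*z(-4) = (1/28)*11 = 11/28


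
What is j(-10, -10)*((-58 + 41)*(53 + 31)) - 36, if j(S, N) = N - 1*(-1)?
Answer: 12816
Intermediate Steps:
j(S, N) = 1 + N (j(S, N) = N + 1 = 1 + N)
j(-10, -10)*((-58 + 41)*(53 + 31)) - 36 = (1 - 10)*((-58 + 41)*(53 + 31)) - 36 = -(-153)*84 - 36 = -9*(-1428) - 36 = 12852 - 36 = 12816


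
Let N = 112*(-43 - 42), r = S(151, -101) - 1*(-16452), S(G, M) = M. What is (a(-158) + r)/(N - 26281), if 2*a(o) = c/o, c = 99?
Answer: -5166817/11313116 ≈ -0.45671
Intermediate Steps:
r = 16351 (r = -101 - 1*(-16452) = -101 + 16452 = 16351)
a(o) = 99/(2*o) (a(o) = (99/o)/2 = 99/(2*o))
N = -9520 (N = 112*(-85) = -9520)
(a(-158) + r)/(N - 26281) = ((99/2)/(-158) + 16351)/(-9520 - 26281) = ((99/2)*(-1/158) + 16351)/(-35801) = (-99/316 + 16351)*(-1/35801) = (5166817/316)*(-1/35801) = -5166817/11313116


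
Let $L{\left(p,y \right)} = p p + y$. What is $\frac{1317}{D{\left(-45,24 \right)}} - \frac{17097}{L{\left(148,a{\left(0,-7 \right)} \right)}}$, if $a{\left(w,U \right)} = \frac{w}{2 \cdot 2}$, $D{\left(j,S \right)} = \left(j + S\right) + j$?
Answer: $- \frac{4995995}{240944} \approx -20.735$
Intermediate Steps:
$D{\left(j,S \right)} = S + 2 j$ ($D{\left(j,S \right)} = \left(S + j\right) + j = S + 2 j$)
$a{\left(w,U \right)} = \frac{w}{4}$
$L{\left(p,y \right)} = y + p^{2}$ ($L{\left(p,y \right)} = p^{2} + y = y + p^{2}$)
$\frac{1317}{D{\left(-45,24 \right)}} - \frac{17097}{L{\left(148,a{\left(0,-7 \right)} \right)}} = \frac{1317}{24 + 2 \left(-45\right)} - \frac{17097}{\frac{1}{4} \cdot 0 + 148^{2}} = \frac{1317}{24 - 90} - \frac{17097}{0 + 21904} = \frac{1317}{-66} - \frac{17097}{21904} = 1317 \left(- \frac{1}{66}\right) - \frac{17097}{21904} = - \frac{439}{22} - \frac{17097}{21904} = - \frac{4995995}{240944}$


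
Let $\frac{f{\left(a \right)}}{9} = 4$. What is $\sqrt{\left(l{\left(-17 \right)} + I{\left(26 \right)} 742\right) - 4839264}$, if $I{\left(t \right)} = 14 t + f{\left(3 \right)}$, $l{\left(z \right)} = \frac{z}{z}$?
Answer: $19 i \sqrt{12583} \approx 2131.3 i$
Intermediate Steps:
$l{\left(z \right)} = 1$
$f{\left(a \right)} = 36$ ($f{\left(a \right)} = 9 \cdot 4 = 36$)
$I{\left(t \right)} = 36 + 14 t$ ($I{\left(t \right)} = 14 t + 36 = 36 + 14 t$)
$\sqrt{\left(l{\left(-17 \right)} + I{\left(26 \right)} 742\right) - 4839264} = \sqrt{\left(1 + \left(36 + 14 \cdot 26\right) 742\right) - 4839264} = \sqrt{\left(1 + \left(36 + 364\right) 742\right) - 4839264} = \sqrt{\left(1 + 400 \cdot 742\right) - 4839264} = \sqrt{\left(1 + 296800\right) - 4839264} = \sqrt{296801 - 4839264} = \sqrt{-4542463} = 19 i \sqrt{12583}$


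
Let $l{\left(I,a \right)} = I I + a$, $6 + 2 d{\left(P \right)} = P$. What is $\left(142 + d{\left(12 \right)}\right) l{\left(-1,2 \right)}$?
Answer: $435$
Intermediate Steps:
$d{\left(P \right)} = -3 + \frac{P}{2}$
$l{\left(I,a \right)} = a + I^{2}$ ($l{\left(I,a \right)} = I^{2} + a = a + I^{2}$)
$\left(142 + d{\left(12 \right)}\right) l{\left(-1,2 \right)} = \left(142 + \left(-3 + \frac{1}{2} \cdot 12\right)\right) \left(2 + \left(-1\right)^{2}\right) = \left(142 + \left(-3 + 6\right)\right) \left(2 + 1\right) = \left(142 + 3\right) 3 = 145 \cdot 3 = 435$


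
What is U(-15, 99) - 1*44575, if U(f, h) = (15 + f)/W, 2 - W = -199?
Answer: -44575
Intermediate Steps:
W = 201 (W = 2 - 1*(-199) = 2 + 199 = 201)
U(f, h) = 5/67 + f/201 (U(f, h) = (15 + f)/201 = (15 + f)*(1/201) = 5/67 + f/201)
U(-15, 99) - 1*44575 = (5/67 + (1/201)*(-15)) - 1*44575 = (5/67 - 5/67) - 44575 = 0 - 44575 = -44575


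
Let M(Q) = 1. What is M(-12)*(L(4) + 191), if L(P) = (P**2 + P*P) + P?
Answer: 227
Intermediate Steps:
L(P) = P + 2*P**2 (L(P) = (P**2 + P**2) + P = 2*P**2 + P = P + 2*P**2)
M(-12)*(L(4) + 191) = 1*(4*(1 + 2*4) + 191) = 1*(4*(1 + 8) + 191) = 1*(4*9 + 191) = 1*(36 + 191) = 1*227 = 227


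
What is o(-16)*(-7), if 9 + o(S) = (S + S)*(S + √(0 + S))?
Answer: -3521 + 896*I ≈ -3521.0 + 896.0*I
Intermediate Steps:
o(S) = -9 + 2*S*(S + √S) (o(S) = -9 + (S + S)*(S + √(0 + S)) = -9 + (2*S)*(S + √S) = -9 + 2*S*(S + √S))
o(-16)*(-7) = (-9 + 2*(-16)² + 2*(-16)^(3/2))*(-7) = (-9 + 2*256 + 2*(-64*I))*(-7) = (-9 + 512 - 128*I)*(-7) = (503 - 128*I)*(-7) = -3521 + 896*I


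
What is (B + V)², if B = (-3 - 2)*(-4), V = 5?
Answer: 625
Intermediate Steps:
B = 20 (B = -5*(-4) = 20)
(B + V)² = (20 + 5)² = 25² = 625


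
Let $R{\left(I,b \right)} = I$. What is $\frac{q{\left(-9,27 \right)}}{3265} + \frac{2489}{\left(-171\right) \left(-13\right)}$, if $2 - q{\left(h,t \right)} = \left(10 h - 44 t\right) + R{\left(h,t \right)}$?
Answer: $\frac{578528}{382005} \approx 1.5145$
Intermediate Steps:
$q{\left(h,t \right)} = 2 - 11 h + 44 t$ ($q{\left(h,t \right)} = 2 - \left(\left(10 h - 44 t\right) + h\right) = 2 - \left(\left(- 44 t + 10 h\right) + h\right) = 2 - \left(- 44 t + 11 h\right) = 2 - 11 h + 44 t$)
$\frac{q{\left(-9,27 \right)}}{3265} + \frac{2489}{\left(-171\right) \left(-13\right)} = \frac{2 - -99 + 44 \cdot 27}{3265} + \frac{2489}{\left(-171\right) \left(-13\right)} = \left(2 + 99 + 1188\right) \frac{1}{3265} + \frac{2489}{2223} = 1289 \cdot \frac{1}{3265} + 2489 \cdot \frac{1}{2223} = \frac{1289}{3265} + \frac{131}{117} = \frac{578528}{382005}$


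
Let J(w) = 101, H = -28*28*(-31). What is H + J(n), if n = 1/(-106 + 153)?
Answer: 24405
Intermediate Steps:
H = 24304 (H = -784*(-31) = 24304)
n = 1/47 ≈ 0.021277
H + J(n) = 24304 + 101 = 24405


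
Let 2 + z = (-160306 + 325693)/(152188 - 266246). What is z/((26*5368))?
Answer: -35773/1447167904 ≈ -2.4719e-5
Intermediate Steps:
z = -393503/114058 (z = -2 + (-160306 + 325693)/(152188 - 266246) = -2 + 165387/(-114058) = -2 + 165387*(-1/114058) = -2 - 165387/114058 = -393503/114058 ≈ -3.4500)
z/((26*5368)) = -393503/(114058*(26*5368)) = -393503/114058/139568 = -393503/114058*1/139568 = -35773/1447167904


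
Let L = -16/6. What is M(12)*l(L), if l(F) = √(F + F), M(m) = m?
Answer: 16*I*√3 ≈ 27.713*I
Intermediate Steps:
L = -8/3 (L = -16*⅙ = -8/3 ≈ -2.6667)
l(F) = √2*√F (l(F) = √(2*F) = √2*√F)
M(12)*l(L) = 12*(√2*√(-8/3)) = 12*(√2*(2*I*√6/3)) = 12*(4*I*√3/3) = 16*I*√3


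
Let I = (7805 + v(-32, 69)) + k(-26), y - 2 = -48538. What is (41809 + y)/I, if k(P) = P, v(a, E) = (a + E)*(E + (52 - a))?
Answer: -961/1920 ≈ -0.50052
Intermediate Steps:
v(a, E) = (E + a)*(52 + E - a)
y = -48536 (y = 2 - 48538 = -48536)
I = 13440 (I = (7805 + (69² - 1*(-32)² + 52*69 + 52*(-32))) - 26 = (7805 + (4761 - 1*1024 + 3588 - 1664)) - 26 = (7805 + (4761 - 1024 + 3588 - 1664)) - 26 = (7805 + 5661) - 26 = 13466 - 26 = 13440)
(41809 + y)/I = (41809 - 48536)/13440 = -6727*1/13440 = -961/1920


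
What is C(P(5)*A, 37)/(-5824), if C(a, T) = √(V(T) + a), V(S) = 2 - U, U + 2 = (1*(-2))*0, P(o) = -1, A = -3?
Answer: -√7/5824 ≈ -0.00045428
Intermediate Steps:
U = -2 (U = -2 + (1*(-2))*0 = -2 - 2*0 = -2 + 0 = -2)
V(S) = 4 (V(S) = 2 - 1*(-2) = 2 + 2 = 4)
C(a, T) = √(4 + a)
C(P(5)*A, 37)/(-5824) = √(4 - 1*(-3))/(-5824) = √(4 + 3)*(-1/5824) = √7*(-1/5824) = -√7/5824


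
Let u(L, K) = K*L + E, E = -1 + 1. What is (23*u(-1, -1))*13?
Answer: 299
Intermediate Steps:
E = 0
u(L, K) = K*L (u(L, K) = K*L + 0 = K*L)
(23*u(-1, -1))*13 = (23*(-1*(-1)))*13 = (23*1)*13 = 23*13 = 299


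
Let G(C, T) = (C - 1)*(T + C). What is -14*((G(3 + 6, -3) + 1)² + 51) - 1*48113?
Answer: -82441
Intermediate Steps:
G(C, T) = (-1 + C)*(C + T)
-14*((G(3 + 6, -3) + 1)² + 51) - 1*48113 = -14*((((3 + 6)² - (3 + 6) - 1*(-3) + (3 + 6)*(-3)) + 1)² + 51) - 1*48113 = -14*(((9² - 1*9 + 3 + 9*(-3)) + 1)² + 51) - 48113 = -14*(((81 - 9 + 3 - 27) + 1)² + 51) - 48113 = -14*((48 + 1)² + 51) - 48113 = -14*(49² + 51) - 48113 = -14*(2401 + 51) - 48113 = -14*2452 - 48113 = -34328 - 48113 = -82441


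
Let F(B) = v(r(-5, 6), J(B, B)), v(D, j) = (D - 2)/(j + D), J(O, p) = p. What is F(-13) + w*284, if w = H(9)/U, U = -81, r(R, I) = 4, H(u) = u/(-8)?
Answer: 67/18 ≈ 3.7222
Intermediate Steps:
H(u) = -u/8 (H(u) = u*(-⅛) = -u/8)
v(D, j) = (-2 + D)/(D + j)
w = 1/72 (w = -⅛*9/(-81) = -9/8*(-1/81) = 1/72 ≈ 0.013889)
F(B) = 2/(4 + B) (F(B) = (-2 + 4)/(4 + B) = 2/(4 + B))
F(-13) + w*284 = 2/(4 - 13) + (1/72)*284 = 2/(-9) + 71/18 = 2*(-⅑) + 71/18 = -2/9 + 71/18 = 67/18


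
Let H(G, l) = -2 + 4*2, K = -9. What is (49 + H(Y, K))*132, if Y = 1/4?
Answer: 7260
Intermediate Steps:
Y = 1/4 ≈ 0.25000
H(G, l) = 6 (H(G, l) = -2 + 8 = 6)
(49 + H(Y, K))*132 = (49 + 6)*132 = 55*132 = 7260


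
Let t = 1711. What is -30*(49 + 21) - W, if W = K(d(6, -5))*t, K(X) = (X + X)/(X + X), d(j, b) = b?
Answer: -3811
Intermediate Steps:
K(X) = 1 (K(X) = (2*X)/((2*X)) = (2*X)*(1/(2*X)) = 1)
W = 1711 (W = 1*1711 = 1711)
-30*(49 + 21) - W = -30*(49 + 21) - 1*1711 = -30*70 - 1711 = -2100 - 1711 = -3811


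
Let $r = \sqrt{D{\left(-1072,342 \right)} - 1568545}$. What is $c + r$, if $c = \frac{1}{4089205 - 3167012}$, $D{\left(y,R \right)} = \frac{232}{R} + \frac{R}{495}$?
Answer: $\frac{1}{922193} + \frac{i \sqrt{15415999725115}}{3135} \approx 1.0844 \cdot 10^{-6} + 1252.4 i$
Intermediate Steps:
$D{\left(y,R \right)} = \frac{232}{R} + \frac{R}{495}$ ($D{\left(y,R \right)} = \frac{232}{R} + R \frac{1}{495} = \frac{232}{R} + \frac{R}{495}$)
$r = \frac{i \sqrt{15415999725115}}{3135}$ ($r = \sqrt{\left(\frac{232}{342} + \frac{1}{495} \cdot 342\right) - 1568545} = \sqrt{\left(232 \cdot \frac{1}{342} + \frac{38}{55}\right) - 1568545} = \sqrt{\left(\frac{116}{171} + \frac{38}{55}\right) - 1568545} = \sqrt{\frac{12878}{9405} - 1568545} = \sqrt{- \frac{14752152847}{9405}} = \frac{i \sqrt{15415999725115}}{3135} \approx 1252.4 i$)
$c = \frac{1}{922193} \approx 1.0844 \cdot 10^{-6}$
$c + r = \frac{1}{922193} + \frac{i \sqrt{15415999725115}}{3135}$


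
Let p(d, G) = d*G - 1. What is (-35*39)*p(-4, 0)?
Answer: 1365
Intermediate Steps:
p(d, G) = -1 + G*d (p(d, G) = G*d - 1 = -1 + G*d)
(-35*39)*p(-4, 0) = (-35*39)*(-1 + 0*(-4)) = -1365*(-1 + 0) = -1365*(-1) = 1365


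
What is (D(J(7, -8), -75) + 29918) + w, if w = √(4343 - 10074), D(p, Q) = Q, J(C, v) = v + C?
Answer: 29843 + I*√5731 ≈ 29843.0 + 75.703*I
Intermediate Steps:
J(C, v) = C + v
w = I*√5731 (w = √(-5731) = I*√5731 ≈ 75.703*I)
(D(J(7, -8), -75) + 29918) + w = (-75 + 29918) + I*√5731 = 29843 + I*√5731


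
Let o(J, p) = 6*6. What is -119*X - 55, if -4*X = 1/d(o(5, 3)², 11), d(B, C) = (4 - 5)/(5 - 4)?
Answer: -339/4 ≈ -84.750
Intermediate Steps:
o(J, p) = 36
d(B, C) = -1 (d(B, C) = -1/1 = -1*1 = -1)
X = ¼ (X = -¼/(-1) = -¼*(-1) = ¼ ≈ 0.25000)
-119*X - 55 = -119*¼ - 55 = -119/4 - 55 = -339/4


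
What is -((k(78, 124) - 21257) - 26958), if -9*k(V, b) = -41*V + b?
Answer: 430861/9 ≈ 47873.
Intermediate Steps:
k(V, b) = -b/9 + 41*V/9 (k(V, b) = -(-41*V + b)/9 = -(b - 41*V)/9 = -b/9 + 41*V/9)
-((k(78, 124) - 21257) - 26958) = -(((-1/9*124 + (41/9)*78) - 21257) - 26958) = -(((-124/9 + 1066/3) - 21257) - 26958) = -((3074/9 - 21257) - 26958) = -(-188239/9 - 26958) = -1*(-430861/9) = 430861/9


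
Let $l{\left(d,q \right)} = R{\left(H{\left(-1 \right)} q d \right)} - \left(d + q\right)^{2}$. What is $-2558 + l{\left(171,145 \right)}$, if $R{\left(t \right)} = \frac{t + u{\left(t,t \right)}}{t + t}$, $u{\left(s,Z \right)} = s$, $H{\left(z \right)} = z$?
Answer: $-102413$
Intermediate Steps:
$R{\left(t \right)} = 1$ ($R{\left(t \right)} = \frac{t + t}{t + t} = \frac{2 t}{2 t} = 2 t \frac{1}{2 t} = 1$)
$l{\left(d,q \right)} = 1 - \left(d + q\right)^{2}$
$-2558 + l{\left(171,145 \right)} = -2558 + \left(1 - \left(171 + 145\right)^{2}\right) = -2558 + \left(1 - 316^{2}\right) = -2558 + \left(1 - 99856\right) = -2558 - 99855 = -102413$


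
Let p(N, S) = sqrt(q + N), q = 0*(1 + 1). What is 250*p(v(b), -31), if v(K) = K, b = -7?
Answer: 250*I*sqrt(7) ≈ 661.44*I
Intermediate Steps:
q = 0 (q = 0*2 = 0)
p(N, S) = sqrt(N) (p(N, S) = sqrt(0 + N) = sqrt(N))
250*p(v(b), -31) = 250*sqrt(-7) = 250*(I*sqrt(7)) = 250*I*sqrt(7)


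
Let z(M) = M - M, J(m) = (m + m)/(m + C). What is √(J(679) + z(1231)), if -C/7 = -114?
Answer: √40934/211 ≈ 0.95887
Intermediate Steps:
C = 798 (C = -7*(-114) = 798)
J(m) = 2*m/(798 + m) (J(m) = (m + m)/(m + 798) = (2*m)/(798 + m) = 2*m/(798 + m))
z(M) = 0
√(J(679) + z(1231)) = √(2*679/(798 + 679) + 0) = √(2*679/1477 + 0) = √(2*679*(1/1477) + 0) = √(194/211 + 0) = √(194/211) = √40934/211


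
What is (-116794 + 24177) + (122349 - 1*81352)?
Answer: -51620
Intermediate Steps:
(-116794 + 24177) + (122349 - 1*81352) = -92617 + (122349 - 81352) = -92617 + 40997 = -51620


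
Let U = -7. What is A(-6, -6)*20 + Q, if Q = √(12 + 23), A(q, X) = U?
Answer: -140 + √35 ≈ -134.08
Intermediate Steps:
A(q, X) = -7
Q = √35 ≈ 5.9161
A(-6, -6)*20 + Q = -7*20 + √35 = -140 + √35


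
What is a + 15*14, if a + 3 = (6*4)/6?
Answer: 211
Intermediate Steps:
a = 1 (a = -3 + (6*4)/6 = -3 + 24*(1/6) = -3 + 4 = 1)
a + 15*14 = 1 + 15*14 = 1 + 210 = 211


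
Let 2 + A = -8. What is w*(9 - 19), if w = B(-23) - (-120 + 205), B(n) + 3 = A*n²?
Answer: 53780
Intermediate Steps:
A = -10 (A = -2 - 8 = -10)
B(n) = -3 - 10*n²
w = -5378 (w = (-3 - 10*(-23)²) - (-120 + 205) = (-3 - 10*529) - 1*85 = (-3 - 5290) - 85 = -5293 - 85 = -5378)
w*(9 - 19) = -5378*(9 - 19) = -5378*(-10) = 53780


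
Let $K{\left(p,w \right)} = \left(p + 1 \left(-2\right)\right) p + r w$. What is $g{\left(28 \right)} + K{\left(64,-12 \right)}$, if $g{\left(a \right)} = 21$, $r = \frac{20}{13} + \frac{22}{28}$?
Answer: $\frac{360461}{91} \approx 3961.1$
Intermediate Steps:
$r = \frac{423}{182}$ ($r = 20 \cdot \frac{1}{13} + 22 \cdot \frac{1}{28} = \frac{20}{13} + \frac{11}{14} = \frac{423}{182} \approx 2.3242$)
$K{\left(p,w \right)} = \frac{423 w}{182} + p \left(-2 + p\right)$ ($K{\left(p,w \right)} = \left(p + 1 \left(-2\right)\right) p + \frac{423 w}{182} = \left(p - 2\right) p + \frac{423 w}{182} = \left(-2 + p\right) p + \frac{423 w}{182} = p \left(-2 + p\right) + \frac{423 w}{182} = \frac{423 w}{182} + p \left(-2 + p\right)$)
$g{\left(28 \right)} + K{\left(64,-12 \right)} = 21 + \left(64^{2} - 128 + \frac{423}{182} \left(-12\right)\right) = 21 - - \frac{358550}{91} = 21 + \frac{358550}{91} = \frac{360461}{91}$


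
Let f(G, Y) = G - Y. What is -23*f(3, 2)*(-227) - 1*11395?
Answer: -6174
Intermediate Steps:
-23*f(3, 2)*(-227) - 1*11395 = -23*(3 - 1*2)*(-227) - 1*11395 = -23*(3 - 2)*(-227) - 11395 = -23*1*(-227) - 11395 = -23*(-227) - 11395 = 5221 - 11395 = -6174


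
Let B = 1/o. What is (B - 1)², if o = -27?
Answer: 784/729 ≈ 1.0754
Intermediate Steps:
B = -1/27 (B = 1/(-27) = -1/27 ≈ -0.037037)
(B - 1)² = (-1/27 - 1)² = (-28/27)² = 784/729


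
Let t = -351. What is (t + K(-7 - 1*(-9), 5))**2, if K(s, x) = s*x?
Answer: 116281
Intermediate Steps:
(t + K(-7 - 1*(-9), 5))**2 = (-351 + (-7 - 1*(-9))*5)**2 = (-351 + (-7 + 9)*5)**2 = (-351 + 2*5)**2 = (-351 + 10)**2 = (-341)**2 = 116281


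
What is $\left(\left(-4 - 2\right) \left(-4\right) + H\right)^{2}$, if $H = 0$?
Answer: $576$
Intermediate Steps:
$\left(\left(-4 - 2\right) \left(-4\right) + H\right)^{2} = \left(\left(-4 - 2\right) \left(-4\right) + 0\right)^{2} = \left(\left(-6\right) \left(-4\right) + 0\right)^{2} = \left(24 + 0\right)^{2} = 24^{2} = 576$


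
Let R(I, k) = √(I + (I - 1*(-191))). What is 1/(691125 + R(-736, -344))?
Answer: 230375/159217922302 - I*√1281/477653766906 ≈ 1.4469e-6 - 7.4931e-11*I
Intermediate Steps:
R(I, k) = √(191 + 2*I) (R(I, k) = √(I + (I + 191)) = √(I + (191 + I)) = √(191 + 2*I))
1/(691125 + R(-736, -344)) = 1/(691125 + √(191 + 2*(-736))) = 1/(691125 + √(191 - 1472)) = 1/(691125 + √(-1281)) = 1/(691125 + I*√1281)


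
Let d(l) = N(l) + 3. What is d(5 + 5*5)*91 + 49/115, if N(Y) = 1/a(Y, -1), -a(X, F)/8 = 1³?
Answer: 241087/920 ≈ 262.05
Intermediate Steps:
a(X, F) = -8 (a(X, F) = -8*1³ = -8*1 = -8)
N(Y) = -⅛ (N(Y) = 1/(-8) = -⅛)
d(l) = 23/8 (d(l) = -⅛ + 3 = 23/8)
d(5 + 5*5)*91 + 49/115 = (23/8)*91 + 49/115 = 2093/8 + 49*(1/115) = 2093/8 + 49/115 = 241087/920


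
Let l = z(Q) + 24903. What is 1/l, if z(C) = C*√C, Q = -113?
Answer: 24903/621602306 + 113*I*√113/621602306 ≈ 4.0063e-5 + 1.9324e-6*I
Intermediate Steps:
z(C) = C^(3/2)
l = 24903 - 113*I*√113 (l = (-113)^(3/2) + 24903 = -113*I*√113 + 24903 = 24903 - 113*I*√113 ≈ 24903.0 - 1201.2*I)
1/l = 1/(24903 - 113*I*√113)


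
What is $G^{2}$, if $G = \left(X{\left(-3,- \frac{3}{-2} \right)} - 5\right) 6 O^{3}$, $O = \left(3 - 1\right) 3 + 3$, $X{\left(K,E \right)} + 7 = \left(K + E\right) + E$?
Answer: $2754990144$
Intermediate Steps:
$X{\left(K,E \right)} = -7 + K + 2 E$ ($X{\left(K,E \right)} = -7 + \left(\left(K + E\right) + E\right) = -7 + \left(\left(E + K\right) + E\right) = -7 + \left(K + 2 E\right) = -7 + K + 2 E$)
$O = 9$ ($O = 2 \cdot 3 + 3 = 6 + 3 = 9$)
$G = -52488$ ($G = \left(\left(-7 - 3 + 2 \left(- \frac{3}{-2}\right)\right) - 5\right) 6 \cdot 9^{3} = \left(\left(-7 - 3 + 2 \left(\left(-3\right) \left(- \frac{1}{2}\right)\right)\right) - 5\right) 6 \cdot 729 = \left(\left(-7 - 3 + 2 \cdot \frac{3}{2}\right) - 5\right) 6 \cdot 729 = \left(\left(-7 - 3 + 3\right) - 5\right) 6 \cdot 729 = \left(-7 - 5\right) 6 \cdot 729 = \left(-12\right) 6 \cdot 729 = \left(-72\right) 729 = -52488$)
$G^{2} = \left(-52488\right)^{2} = 2754990144$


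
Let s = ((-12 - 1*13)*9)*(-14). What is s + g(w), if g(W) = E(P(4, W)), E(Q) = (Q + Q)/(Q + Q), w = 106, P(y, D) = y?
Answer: 3151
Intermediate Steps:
E(Q) = 1 (E(Q) = (2*Q)/((2*Q)) = (2*Q)*(1/(2*Q)) = 1)
s = 3150 (s = ((-12 - 13)*9)*(-14) = -25*9*(-14) = -225*(-14) = 3150)
g(W) = 1
s + g(w) = 3150 + 1 = 3151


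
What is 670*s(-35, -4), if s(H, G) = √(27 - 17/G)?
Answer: 1675*√5 ≈ 3745.4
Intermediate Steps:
670*s(-35, -4) = 670*√(27 - 17/(-4)) = 670*√(27 - 17*(-¼)) = 670*√(27 + 17/4) = 670*√(125/4) = 670*(5*√5/2) = 1675*√5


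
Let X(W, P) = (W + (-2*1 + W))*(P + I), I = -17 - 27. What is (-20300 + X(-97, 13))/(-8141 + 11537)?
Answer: -3556/849 ≈ -4.1885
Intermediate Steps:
I = -44
X(W, P) = (-44 + P)*(-2 + 2*W) (X(W, P) = (W + (-2*1 + W))*(P - 44) = (W + (-2 + W))*(-44 + P) = (-2 + 2*W)*(-44 + P) = (-44 + P)*(-2 + 2*W))
(-20300 + X(-97, 13))/(-8141 + 11537) = (-20300 + (88 - 88*(-97) - 2*13 + 2*13*(-97)))/(-8141 + 11537) = (-20300 + (88 + 8536 - 26 - 2522))/3396 = (-20300 + 6076)*(1/3396) = -14224*1/3396 = -3556/849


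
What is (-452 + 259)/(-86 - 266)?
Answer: 193/352 ≈ 0.54830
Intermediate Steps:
(-452 + 259)/(-86 - 266) = -193/(-352) = -193*(-1/352) = 193/352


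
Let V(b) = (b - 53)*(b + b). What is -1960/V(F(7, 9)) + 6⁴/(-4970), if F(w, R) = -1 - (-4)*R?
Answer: 28958/22365 ≈ 1.2948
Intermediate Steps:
F(w, R) = -1 + 4*R
V(b) = 2*b*(-53 + b) (V(b) = (-53 + b)*(2*b) = 2*b*(-53 + b))
-1960/V(F(7, 9)) + 6⁴/(-4970) = -1960*1/(2*(-1 + 4*9)*(-53 + (-1 + 4*9))) + 6⁴/(-4970) = -1960*1/(2*(-1 + 36)*(-53 + (-1 + 36))) + 1296*(-1/4970) = -1960*1/(70*(-53 + 35)) - 648/2485 = -1960/(2*35*(-18)) - 648/2485 = -1960/(-1260) - 648/2485 = -1960*(-1/1260) - 648/2485 = 14/9 - 648/2485 = 28958/22365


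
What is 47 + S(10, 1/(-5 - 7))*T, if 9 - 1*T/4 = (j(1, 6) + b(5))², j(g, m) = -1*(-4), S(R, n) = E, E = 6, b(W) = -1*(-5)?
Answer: -1681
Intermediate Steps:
b(W) = 5
S(R, n) = 6
j(g, m) = 4
T = -288 (T = 36 - 4*(4 + 5)² = 36 - 4*9² = 36 - 4*81 = 36 - 324 = -288)
47 + S(10, 1/(-5 - 7))*T = 47 + 6*(-288) = 47 - 1728 = -1681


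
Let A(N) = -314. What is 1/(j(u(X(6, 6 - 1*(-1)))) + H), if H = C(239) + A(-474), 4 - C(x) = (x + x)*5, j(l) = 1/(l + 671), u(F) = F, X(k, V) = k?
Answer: -677/1827899 ≈ -0.00037037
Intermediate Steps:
j(l) = 1/(671 + l)
C(x) = 4 - 10*x (C(x) = 4 - (x + x)*5 = 4 - 2*x*5 = 4 - 10*x)
H = -2700 (H = (4 - 10*239) - 314 = (4 - 2390) - 314 = -2386 - 314 = -2700)
1/(j(u(X(6, 6 - 1*(-1)))) + H) = 1/(1/(671 + 6) - 2700) = 1/(1/677 - 2700) = 1/(-1827899/677) = -677/1827899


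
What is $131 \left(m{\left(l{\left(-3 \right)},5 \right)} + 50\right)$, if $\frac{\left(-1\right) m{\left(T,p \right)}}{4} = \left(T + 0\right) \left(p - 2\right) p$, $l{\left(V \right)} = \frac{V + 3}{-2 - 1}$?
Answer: $6550$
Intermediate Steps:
$l{\left(V \right)} = -1 - \frac{V}{3}$ ($l{\left(V \right)} = \frac{3 + V}{-3} = \left(3 + V\right) \left(- \frac{1}{3}\right) = -1 - \frac{V}{3}$)
$m{\left(T,p \right)} = - 4 T p \left(-2 + p\right)$ ($m{\left(T,p \right)} = - 4 \left(T + 0\right) \left(p - 2\right) p = - 4 T \left(-2 + p\right) p = - 4 T p \left(-2 + p\right)$)
$131 \left(m{\left(l{\left(-3 \right)},5 \right)} + 50\right) = 131 \left(4 \left(-1 - -1\right) 5 \left(2 - 5\right) + 50\right) = 131 \left(4 \left(-1 + 1\right) 5 \left(2 - 5\right) + 50\right) = 131 \left(4 \cdot 0 \cdot 5 \left(-3\right) + 50\right) = 131 \left(0 + 50\right) = 131 \cdot 50 = 6550$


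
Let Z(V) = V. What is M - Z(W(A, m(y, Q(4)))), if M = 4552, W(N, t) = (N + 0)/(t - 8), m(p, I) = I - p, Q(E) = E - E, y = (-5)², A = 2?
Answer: 150218/33 ≈ 4552.1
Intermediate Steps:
y = 25
Q(E) = 0
W(N, t) = N/(-8 + t)
M - Z(W(A, m(y, Q(4)))) = 4552 - 2/(-8 + (0 - 1*25)) = 4552 - 2/(-8 + (0 - 25)) = 4552 - 2/(-8 - 25) = 4552 - 2/(-33) = 4552 - 2*(-1)/33 = 4552 - 1*(-2/33) = 4552 + 2/33 = 150218/33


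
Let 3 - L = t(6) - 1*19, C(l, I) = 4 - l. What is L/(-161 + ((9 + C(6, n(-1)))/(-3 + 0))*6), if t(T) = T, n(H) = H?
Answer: -16/175 ≈ -0.091429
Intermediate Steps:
L = 16 (L = 3 - (6 - 1*19) = 3 - (6 - 19) = 3 - 1*(-13) = 3 + 13 = 16)
L/(-161 + ((9 + C(6, n(-1)))/(-3 + 0))*6) = 16/(-161 + ((9 + (4 - 1*6))/(-3 + 0))*6) = 16/(-161 + ((9 + (4 - 6))/(-3))*6) = 16/(-161 + ((9 - 2)*(-⅓))*6) = 16/(-161 + (7*(-⅓))*6) = 16/(-161 - 7/3*6) = 16/(-161 - 14) = 16/(-175) = -1/175*16 = -16/175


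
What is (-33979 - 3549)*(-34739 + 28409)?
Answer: 237552240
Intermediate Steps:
(-33979 - 3549)*(-34739 + 28409) = -37528*(-6330) = 237552240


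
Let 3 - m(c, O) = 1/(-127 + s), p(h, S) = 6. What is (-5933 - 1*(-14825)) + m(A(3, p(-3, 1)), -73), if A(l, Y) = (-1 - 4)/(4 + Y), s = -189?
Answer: 2810821/316 ≈ 8895.0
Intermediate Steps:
A(l, Y) = -5/(4 + Y)
m(c, O) = 949/316 (m(c, O) = 3 - 1/(-127 - 189) = 3 - 1/(-316) = 3 - 1*(-1/316) = 3 + 1/316 = 949/316)
(-5933 - 1*(-14825)) + m(A(3, p(-3, 1)), -73) = (-5933 - 1*(-14825)) + 949/316 = (-5933 + 14825) + 949/316 = 8892 + 949/316 = 2810821/316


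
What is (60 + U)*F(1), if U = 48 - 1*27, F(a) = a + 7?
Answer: 648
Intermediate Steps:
F(a) = 7 + a
U = 21 (U = 48 - 27 = 21)
(60 + U)*F(1) = (60 + 21)*(7 + 1) = 81*8 = 648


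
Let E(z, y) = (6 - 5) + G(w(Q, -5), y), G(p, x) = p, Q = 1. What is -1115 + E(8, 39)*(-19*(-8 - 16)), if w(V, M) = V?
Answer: -203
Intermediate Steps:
E(z, y) = 2 (E(z, y) = (6 - 5) + 1 = 1 + 1 = 2)
-1115 + E(8, 39)*(-19*(-8 - 16)) = -1115 + 2*(-19*(-8 - 16)) = -1115 + 2*(-19*(-24)) = -1115 + 2*456 = -1115 + 912 = -203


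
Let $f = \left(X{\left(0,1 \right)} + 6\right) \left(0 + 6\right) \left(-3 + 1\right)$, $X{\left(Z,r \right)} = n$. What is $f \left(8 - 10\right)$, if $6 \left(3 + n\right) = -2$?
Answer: $64$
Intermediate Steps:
$n = - \frac{10}{3}$ ($n = -3 + \frac{1}{6} \left(-2\right) = -3 - \frac{1}{3} = - \frac{10}{3} \approx -3.3333$)
$X{\left(Z,r \right)} = - \frac{10}{3}$
$f = -32$ ($f = \left(- \frac{10}{3} + 6\right) \left(0 + 6\right) \left(-3 + 1\right) = \frac{8 \cdot 6 \left(-2\right)}{3} = \frac{8}{3} \left(-12\right) = -32$)
$f \left(8 - 10\right) = - 32 \left(8 - 10\right) = \left(-32\right) \left(-2\right) = 64$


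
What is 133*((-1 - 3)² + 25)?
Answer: 5453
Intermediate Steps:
133*((-1 - 3)² + 25) = 133*((-4)² + 25) = 133*(16 + 25) = 133*41 = 5453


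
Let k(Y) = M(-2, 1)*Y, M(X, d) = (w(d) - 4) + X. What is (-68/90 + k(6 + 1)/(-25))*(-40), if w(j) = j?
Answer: -232/9 ≈ -25.778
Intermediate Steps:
M(X, d) = -4 + X + d (M(X, d) = (d - 4) + X = (-4 + d) + X = -4 + X + d)
k(Y) = -5*Y (k(Y) = (-4 - 2 + 1)*Y = -5*Y)
(-68/90 + k(6 + 1)/(-25))*(-40) = (-68/90 - 5*(6 + 1)/(-25))*(-40) = (-68*1/90 - 5*7*(-1/25))*(-40) = (-34/45 - 35*(-1/25))*(-40) = (-34/45 + 7/5)*(-40) = (29/45)*(-40) = -232/9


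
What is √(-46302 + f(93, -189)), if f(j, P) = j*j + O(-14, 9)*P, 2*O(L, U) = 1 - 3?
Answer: 2*I*√9366 ≈ 193.56*I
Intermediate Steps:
O(L, U) = -1 (O(L, U) = (1 - 3)/2 = (½)*(-2) = -1)
f(j, P) = j² - P (f(j, P) = j*j - P = j² - P)
√(-46302 + f(93, -189)) = √(-46302 + (93² - 1*(-189))) = √(-46302 + (8649 + 189)) = √(-46302 + 8838) = √(-37464) = 2*I*√9366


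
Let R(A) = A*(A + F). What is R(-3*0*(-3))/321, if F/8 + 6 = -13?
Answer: 0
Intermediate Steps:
F = -152 (F = -48 + 8*(-13) = -48 - 104 = -152)
R(A) = A*(-152 + A) (R(A) = A*(A - 152) = A*(-152 + A))
R(-3*0*(-3))/321 = ((-3*0*(-3))*(-152 - 3*0*(-3)))/321 = ((0*(-3))*(-152 + 0*(-3)))*(1/321) = (0*(-152 + 0))*(1/321) = (0*(-152))*(1/321) = 0*(1/321) = 0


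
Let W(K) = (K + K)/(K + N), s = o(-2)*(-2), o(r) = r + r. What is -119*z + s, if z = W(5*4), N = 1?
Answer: -656/3 ≈ -218.67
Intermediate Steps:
o(r) = 2*r
s = 8 (s = (2*(-2))*(-2) = -4*(-2) = 8)
W(K) = 2*K/(1 + K) (W(K) = (K + K)/(K + 1) = (2*K)/(1 + K) = 2*K/(1 + K))
z = 40/21 (z = 2*(5*4)/(1 + 5*4) = 2*20/(1 + 20) = 2*20/21 = 2*20*(1/21) = 40/21 ≈ 1.9048)
-119*z + s = -119*40/21 + 8 = -680/3 + 8 = -656/3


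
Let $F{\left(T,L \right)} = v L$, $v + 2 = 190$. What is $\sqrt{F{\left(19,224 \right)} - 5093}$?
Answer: $\sqrt{37019} \approx 192.4$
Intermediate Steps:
$v = 188$ ($v = -2 + 190 = 188$)
$F{\left(T,L \right)} = 188 L$
$\sqrt{F{\left(19,224 \right)} - 5093} = \sqrt{188 \cdot 224 - 5093} = \sqrt{42112 - 5093} = \sqrt{37019}$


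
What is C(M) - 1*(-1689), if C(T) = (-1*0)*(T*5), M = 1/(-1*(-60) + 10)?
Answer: 1689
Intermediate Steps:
M = 1/70 (M = 1/(60 + 10) = 1/70 ≈ 0.014286)
C(T) = 0 (C(T) = 0*(5*T) = 0)
C(M) - 1*(-1689) = 0 - 1*(-1689) = 0 + 1689 = 1689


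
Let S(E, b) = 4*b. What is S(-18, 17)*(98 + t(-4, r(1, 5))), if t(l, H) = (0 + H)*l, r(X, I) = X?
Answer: 6392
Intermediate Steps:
t(l, H) = H*l
S(-18, 17)*(98 + t(-4, r(1, 5))) = (4*17)*(98 + 1*(-4)) = 68*(98 - 4) = 68*94 = 6392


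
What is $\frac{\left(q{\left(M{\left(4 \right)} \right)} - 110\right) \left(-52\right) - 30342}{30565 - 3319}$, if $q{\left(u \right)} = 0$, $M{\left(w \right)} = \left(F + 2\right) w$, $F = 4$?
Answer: $- \frac{12311}{13623} \approx -0.90369$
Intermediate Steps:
$M{\left(w \right)} = 6 w$ ($M{\left(w \right)} = \left(4 + 2\right) w = 6 w$)
$\frac{\left(q{\left(M{\left(4 \right)} \right)} - 110\right) \left(-52\right) - 30342}{30565 - 3319} = \frac{\left(0 - 110\right) \left(-52\right) - 30342}{30565 - 3319} = \frac{\left(-110\right) \left(-52\right) - 30342}{27246} = \left(5720 - 30342\right) \frac{1}{27246} = \left(-24622\right) \frac{1}{27246} = - \frac{12311}{13623}$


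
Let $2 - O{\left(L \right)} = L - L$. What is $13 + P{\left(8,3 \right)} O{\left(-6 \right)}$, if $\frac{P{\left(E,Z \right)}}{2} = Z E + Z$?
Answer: $121$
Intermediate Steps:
$P{\left(E,Z \right)} = 2 Z + 2 E Z$ ($P{\left(E,Z \right)} = 2 \left(Z E + Z\right) = 2 \left(E Z + Z\right) = 2 \left(Z + E Z\right) = 2 Z + 2 E Z$)
$O{\left(L \right)} = 2$ ($O{\left(L \right)} = 2 - \left(L - L\right) = 2 - 0 = 2 + 0 = 2$)
$13 + P{\left(8,3 \right)} O{\left(-6 \right)} = 13 + 2 \cdot 3 \left(1 + 8\right) 2 = 13 + 2 \cdot 3 \cdot 9 \cdot 2 = 13 + 54 \cdot 2 = 13 + 108 = 121$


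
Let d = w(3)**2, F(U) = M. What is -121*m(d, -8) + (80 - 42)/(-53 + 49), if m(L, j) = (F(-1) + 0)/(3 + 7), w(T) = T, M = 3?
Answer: -229/5 ≈ -45.800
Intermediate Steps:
F(U) = 3
d = 9 (d = 3**2 = 9)
m(L, j) = 3/10 (m(L, j) = (3 + 0)/(3 + 7) = 3/10)
-121*m(d, -8) + (80 - 42)/(-53 + 49) = -121*3/10 + (80 - 42)/(-53 + 49) = -363/10 + 38/(-4) = -363/10 + 38*(-1/4) = -363/10 - 19/2 = -229/5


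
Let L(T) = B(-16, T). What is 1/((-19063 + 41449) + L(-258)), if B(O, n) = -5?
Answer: 1/22381 ≈ 4.4681e-5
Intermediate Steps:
L(T) = -5
1/((-19063 + 41449) + L(-258)) = 1/((-19063 + 41449) - 5) = 1/(22386 - 5) = 1/22381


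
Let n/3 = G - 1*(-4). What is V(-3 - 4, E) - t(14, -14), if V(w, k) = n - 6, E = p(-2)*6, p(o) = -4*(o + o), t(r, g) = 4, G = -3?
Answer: -7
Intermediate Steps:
n = 3 (n = 3*(-3 - 1*(-4)) = 3*(-3 + 4) = 3*1 = 3)
p(o) = -8*o
E = 96 (E = -8*(-2)*6 = 16*6 = 96)
V(w, k) = -3 (V(w, k) = 3 - 6 = -3)
V(-3 - 4, E) - t(14, -14) = -3 - 1*4 = -3 - 4 = -7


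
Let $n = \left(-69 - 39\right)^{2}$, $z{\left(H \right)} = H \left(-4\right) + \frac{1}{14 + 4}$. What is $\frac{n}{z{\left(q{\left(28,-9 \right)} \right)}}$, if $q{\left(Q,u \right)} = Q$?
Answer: $- \frac{209952}{2015} \approx -104.19$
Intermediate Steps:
$z{\left(H \right)} = \frac{1}{18} - 4 H$ ($z{\left(H \right)} = - 4 H + \frac{1}{18} = \frac{1}{18} - 4 H$)
$n = 11664$ ($n = \left(-108\right)^{2} = 11664$)
$\frac{n}{z{\left(q{\left(28,-9 \right)} \right)}} = \frac{11664}{\frac{1}{18} - 112} = \frac{11664}{- \frac{2015}{18}} = 11664 \left(- \frac{18}{2015}\right) = - \frac{209952}{2015}$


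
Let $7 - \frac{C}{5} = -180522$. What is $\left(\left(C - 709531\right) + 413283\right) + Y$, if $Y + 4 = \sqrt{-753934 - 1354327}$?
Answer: $606393 + i \sqrt{2108261} \approx 6.0639 \cdot 10^{5} + 1452.0 i$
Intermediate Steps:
$C = 902645$ ($C = 35 - -902610 = 35 + 902610 = 902645$)
$Y = -4 + i \sqrt{2108261}$ ($Y = -4 + \sqrt{-753934 - 1354327} = -4 + \sqrt{-2108261} = -4 + i \sqrt{2108261} \approx -4.0 + 1452.0 i$)
$\left(\left(C - 709531\right) + 413283\right) + Y = \left(\left(902645 - 709531\right) + 413283\right) - \left(4 - i \sqrt{2108261}\right) = \left(193114 + 413283\right) - \left(4 - i \sqrt{2108261}\right) = 606397 - \left(4 - i \sqrt{2108261}\right) = 606393 + i \sqrt{2108261}$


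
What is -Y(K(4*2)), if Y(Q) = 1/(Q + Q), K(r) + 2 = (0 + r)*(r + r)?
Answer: -1/252 ≈ -0.0039683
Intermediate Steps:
K(r) = -2 + 2*r² (K(r) = -2 + (0 + r)*(r + r) = -2 + r*(2*r) = -2 + 2*r²)
Y(Q) = 1/(2*Q)
-Y(K(4*2)) = -1/(2*(-2 + 2*(4*2)²)) = -1/(2*(-2 + 2*8²)) = -1/(2*(-2 + 2*64)) = -1/(2*(-2 + 128)) = -1/(2*126) = -1*1/252 = -1/252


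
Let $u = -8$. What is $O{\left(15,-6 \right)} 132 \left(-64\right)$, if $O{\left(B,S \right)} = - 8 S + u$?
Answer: $-337920$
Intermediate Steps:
$O{\left(B,S \right)} = -8 - 8 S$ ($O{\left(B,S \right)} = - 8 S - 8 = -8 - 8 S$)
$O{\left(15,-6 \right)} 132 \left(-64\right) = \left(-8 - -48\right) 132 \left(-64\right) = \left(-8 + 48\right) 132 \left(-64\right) = 40 \cdot 132 \left(-64\right) = 5280 \left(-64\right) = -337920$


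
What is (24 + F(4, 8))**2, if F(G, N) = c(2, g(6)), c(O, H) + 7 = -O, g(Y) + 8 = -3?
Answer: 225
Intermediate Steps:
g(Y) = -11 (g(Y) = -8 - 3 = -11)
c(O, H) = -7 - O
F(G, N) = -9 (F(G, N) = -7 - 1*2 = -7 - 2 = -9)
(24 + F(4, 8))**2 = (24 - 9)**2 = 15**2 = 225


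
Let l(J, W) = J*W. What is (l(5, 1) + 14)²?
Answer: 361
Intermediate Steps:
(l(5, 1) + 14)² = (5*1 + 14)² = (5 + 14)² = 19² = 361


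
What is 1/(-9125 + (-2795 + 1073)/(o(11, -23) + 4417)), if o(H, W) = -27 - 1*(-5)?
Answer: -1465/13368699 ≈ -0.00010958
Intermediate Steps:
o(H, W) = -22 (o(H, W) = -27 + 5 = -22)
1/(-9125 + (-2795 + 1073)/(o(11, -23) + 4417)) = 1/(-9125 + (-2795 + 1073)/(-22 + 4417)) = 1/(-9125 - 1722/4395) = 1/(-9125 - 1722*1/4395) = 1/(-9125 - 574/1465) = 1/(-13368699/1465) = -1465/13368699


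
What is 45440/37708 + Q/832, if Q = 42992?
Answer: 25921069/490204 ≈ 52.878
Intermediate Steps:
45440/37708 + Q/832 = 45440/37708 + 42992/832 = 45440*(1/37708) + 42992*(1/832) = 11360/9427 + 2687/52 = 25921069/490204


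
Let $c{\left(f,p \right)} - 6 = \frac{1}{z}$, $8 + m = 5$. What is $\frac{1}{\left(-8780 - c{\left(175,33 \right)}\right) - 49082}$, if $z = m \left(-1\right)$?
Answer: $- \frac{3}{173605} \approx -1.7281 \cdot 10^{-5}$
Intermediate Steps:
$m = -3$ ($m = -8 + 5 = -3$)
$z = 3$ ($z = \left(-3\right) \left(-1\right) = 3$)
$c{\left(f,p \right)} = \frac{19}{3}$ ($c{\left(f,p \right)} = 6 + \frac{1}{3} = \frac{19}{3}$)
$\frac{1}{\left(-8780 - c{\left(175,33 \right)}\right) - 49082} = \frac{1}{\left(-8780 - \frac{19}{3}\right) - 49082} = \frac{1}{- \frac{26359}{3} - 49082} = \frac{1}{- \frac{173605}{3}} = - \frac{3}{173605}$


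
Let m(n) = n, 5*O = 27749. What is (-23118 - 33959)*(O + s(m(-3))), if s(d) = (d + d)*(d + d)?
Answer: -1594103533/5 ≈ -3.1882e+8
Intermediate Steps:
O = 27749/5 (O = (1/5)*27749 = 27749/5 ≈ 5549.8)
s(d) = 4*d**2 (s(d) = (2*d)*(2*d) = 4*d**2)
(-23118 - 33959)*(O + s(m(-3))) = (-23118 - 33959)*(27749/5 + 4*(-3)**2) = -57077*(27749/5 + 4*9) = -57077*(27749/5 + 36) = -57077*27929/5 = -1594103533/5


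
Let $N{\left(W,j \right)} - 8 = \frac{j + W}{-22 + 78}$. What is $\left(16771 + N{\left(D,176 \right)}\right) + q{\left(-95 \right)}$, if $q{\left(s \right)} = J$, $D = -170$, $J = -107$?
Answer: $\frac{466819}{28} \approx 16672.0$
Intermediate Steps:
$N{\left(W,j \right)} = 8 + \frac{W}{56} + \frac{j}{56}$ ($N{\left(W,j \right)} = 8 + \frac{j + W}{-22 + 78} = 8 + \frac{W + j}{56} = 8 + \left(W + j\right) \frac{1}{56} = 8 + \left(\frac{W}{56} + \frac{j}{56}\right) = 8 + \frac{W}{56} + \frac{j}{56}$)
$q{\left(s \right)} = -107$
$\left(16771 + N{\left(D,176 \right)}\right) + q{\left(-95 \right)} = \left(16771 + \left(8 + \frac{1}{56} \left(-170\right) + \frac{1}{56} \cdot 176\right)\right) - 107 = \left(16771 + \left(8 - \frac{85}{28} + \frac{22}{7}\right)\right) - 107 = \left(16771 + \frac{227}{28}\right) - 107 = \frac{469815}{28} - 107 = \frac{466819}{28}$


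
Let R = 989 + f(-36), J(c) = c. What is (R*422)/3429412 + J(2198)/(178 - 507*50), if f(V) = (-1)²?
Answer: 53187689/1541520694 ≈ 0.034503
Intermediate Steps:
f(V) = 1
R = 990 (R = 989 + 1 = 990)
(R*422)/3429412 + J(2198)/(178 - 507*50) = (990*422)/3429412 + 2198/(178 - 507*50) = 417780*(1/3429412) + 2198/(178 - 25350) = 104445/857353 + 2198/(-25172) = 104445/857353 + 2198*(-1/25172) = 104445/857353 - 157/1798 = 53187689/1541520694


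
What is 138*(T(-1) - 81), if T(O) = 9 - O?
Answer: -9798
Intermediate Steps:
138*(T(-1) - 81) = 138*((9 - 1*(-1)) - 81) = 138*((9 + 1) - 81) = 138*(10 - 81) = 138*(-71) = -9798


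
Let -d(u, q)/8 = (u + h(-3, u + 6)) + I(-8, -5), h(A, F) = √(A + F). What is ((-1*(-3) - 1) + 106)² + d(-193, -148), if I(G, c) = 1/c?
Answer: 66048/5 - 8*I*√190 ≈ 13210.0 - 110.27*I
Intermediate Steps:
d(u, q) = 8/5 - 8*u - 8*√(3 + u) (d(u, q) = -8*((u + √(-3 + (u + 6))) + 1/(-5)) = -8*((u + √(-3 + (6 + u))) - ⅕) = -8*((u + √(3 + u)) - ⅕) = -8*(-⅕ + u + √(3 + u)) = 8/5 - 8*u - 8*√(3 + u))
((-1*(-3) - 1) + 106)² + d(-193, -148) = ((-1*(-3) - 1) + 106)² + (8/5 - 8*(-193) - 8*√(3 - 193)) = ((3 - 1) + 106)² + (8/5 + 1544 - 8*I*√190) = (2 + 106)² + (8/5 + 1544 - 8*I*√190) = 108² + (8/5 + 1544 - 8*I*√190) = 11664 + (7728/5 - 8*I*√190) = 66048/5 - 8*I*√190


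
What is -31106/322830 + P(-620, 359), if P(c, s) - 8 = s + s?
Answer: 117171737/161415 ≈ 725.90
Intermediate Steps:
P(c, s) = 8 + 2*s (P(c, s) = 8 + (s + s) = 8 + 2*s)
-31106/322830 + P(-620, 359) = -31106/322830 + (8 + 2*359) = -31106*1/322830 + (8 + 718) = -15553/161415 + 726 = 117171737/161415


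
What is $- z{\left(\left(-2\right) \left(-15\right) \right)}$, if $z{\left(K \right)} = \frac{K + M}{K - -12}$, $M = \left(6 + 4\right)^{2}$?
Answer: $- \frac{65}{21} \approx -3.0952$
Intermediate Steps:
$M = 100$ ($M = 10^{2} = 100$)
$z{\left(K \right)} = \frac{100 + K}{12 + K}$ ($z{\left(K \right)} = \frac{K + 100}{K - -12} = \frac{100 + K}{K + 12} = \frac{100 + K}{12 + K}$)
$- z{\left(\left(-2\right) \left(-15\right) \right)} = - \frac{100 - -30}{12 - -30} = - \frac{100 + 30}{12 + 30} = - \frac{130}{42} = \left(-1\right) \frac{65}{21} = - \frac{65}{21}$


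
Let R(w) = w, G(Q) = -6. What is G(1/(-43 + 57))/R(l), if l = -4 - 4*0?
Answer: 3/2 ≈ 1.5000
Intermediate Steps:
l = -4 (l = -4 + 0 = -4)
G(1/(-43 + 57))/R(l) = -6/(-4) = -6*(-¼) = 3/2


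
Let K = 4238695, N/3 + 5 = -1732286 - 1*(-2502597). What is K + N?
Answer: 6549613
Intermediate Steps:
N = 2310918 (N = -15 + 3*(-1732286 - 1*(-2502597)) = -15 + 3*(-1732286 + 2502597) = -15 + 3*770311 = -15 + 2310933 = 2310918)
K + N = 4238695 + 2310918 = 6549613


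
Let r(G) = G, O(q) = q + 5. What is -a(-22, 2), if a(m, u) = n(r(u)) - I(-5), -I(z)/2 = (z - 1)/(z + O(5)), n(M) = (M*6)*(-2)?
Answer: 132/5 ≈ 26.400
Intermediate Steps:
O(q) = 5 + q
n(M) = -12*M (n(M) = (6*M)*(-2) = -12*M)
I(z) = -2*(-1 + z)/(10 + z) (I(z) = -2*(z - 1)/(z + (5 + 5)) = -2*(-1 + z)/(z + 10) = -2*(-1 + z)/(10 + z))
a(m, u) = -12/5 - 12*u (a(m, u) = -12*u - 2*(1 - 1*(-5))/(10 - 5) = -12*u - 2*(1 + 5)/5 = -12*u - 2*6/5 = -12*u - 1*12/5 = -12*u - 12/5 = -12/5 - 12*u)
-a(-22, 2) = -(-12/5 - 12*2) = -(-12/5 - 24) = -1*(-132/5) = 132/5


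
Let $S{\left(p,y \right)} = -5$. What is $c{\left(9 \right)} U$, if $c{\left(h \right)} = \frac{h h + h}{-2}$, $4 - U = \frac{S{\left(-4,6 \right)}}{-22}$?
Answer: $- \frac{3735}{22} \approx -169.77$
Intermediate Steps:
$U = \frac{83}{22}$ ($U = 4 - - \frac{5}{-22} = 4 - \left(-5\right) \left(- \frac{1}{22}\right) = 4 - \frac{5}{22} = \frac{83}{22} \approx 3.7727$)
$c{\left(h \right)} = - \frac{h}{2} - \frac{h^{2}}{2}$ ($c{\left(h \right)} = \left(h^{2} + h\right) \left(- \frac{1}{2}\right) = \left(h + h^{2}\right) \left(- \frac{1}{2}\right) = - \frac{h}{2} - \frac{h^{2}}{2}$)
$c{\left(9 \right)} U = \left(- \frac{1}{2}\right) 9 \left(1 + 9\right) \frac{83}{22} = \left(- \frac{1}{2}\right) 9 \cdot 10 \cdot \frac{83}{22} = \left(-45\right) \frac{83}{22} = - \frac{3735}{22}$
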